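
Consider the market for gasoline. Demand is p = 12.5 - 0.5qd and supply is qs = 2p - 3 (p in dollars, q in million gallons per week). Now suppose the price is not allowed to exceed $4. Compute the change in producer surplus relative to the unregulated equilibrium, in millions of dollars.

-24

Rearranging demand gives qd = 25 - 2p. Equilibrium: 25 - 2p = 2p - 3, so 28 = 4p and p* = 7, q* = 11.
Because the ceiling (4) lies below the market-clearing price, it is binding.
At p = 4: qd = 25 - 2·4 = 17 and qs = 2·4 - 3 = 5.
Producer surplus without the control is ½ · (7 - 1.5) · 11 = 30.25.
With the ceiling, producers sell 5 units at 4, so PS = ½ · (4 - 1.5) · 5 = 6.25.
Change in producer surplus = 6.25 - 30.25 = -24.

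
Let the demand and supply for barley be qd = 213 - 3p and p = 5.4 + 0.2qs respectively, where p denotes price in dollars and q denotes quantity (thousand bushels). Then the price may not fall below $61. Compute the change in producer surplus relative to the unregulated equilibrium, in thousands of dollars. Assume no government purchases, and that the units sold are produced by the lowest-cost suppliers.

Rearranging supply gives qs = 5p - 27. Equilibrium: 213 - 3p = 5p - 27, so 240 = 8p and p* = 30, q* = 123.
Since 61 > 30, the floor is binding.
At p = 61: qd = 213 - 3·61 = 30 and qs = 5·61 - 27 = 278.
Producer surplus without the control is ½ · (30 - 5.4) · 123 = 1512.9.
With the floor, 30 units are sold at 61. The supply price at q = 30 is 11.4, so PS = ½ · [(61 - 5.4) + (61 - 11.4)] · 30 = 1578.
Change in producer surplus = 1578 - 1512.9 = 65.1.

65.1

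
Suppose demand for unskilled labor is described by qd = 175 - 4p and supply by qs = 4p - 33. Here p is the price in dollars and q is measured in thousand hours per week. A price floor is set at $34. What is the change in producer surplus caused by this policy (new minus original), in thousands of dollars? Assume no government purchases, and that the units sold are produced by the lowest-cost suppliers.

In a free market, 175 - 4p = 4p - 33 gives the equilibrium p* = 26, q* = 71.
Because the floor (34) lies above the market-clearing price, it is binding.
At p = 34: qd = 175 - 4·34 = 39 and qs = 4·34 - 33 = 103.
Producer surplus without the control is ½ · (26 - 8.25) · 71 = 630.125.
With the floor, 39 units are sold at 34. The supply price at q = 39 is 18, so PS = ½ · [(34 - 8.25) + (34 - 18)] · 39 = 814.125.
Change in producer surplus = 814.125 - 630.125 = 184.

184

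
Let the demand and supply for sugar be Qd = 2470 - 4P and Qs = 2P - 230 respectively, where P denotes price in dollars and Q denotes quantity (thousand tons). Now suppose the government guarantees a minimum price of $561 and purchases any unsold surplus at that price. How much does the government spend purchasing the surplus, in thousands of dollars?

Equilibrium: 2470 - 4P = 2P - 230, so 2700 = 6P and P* = 450, Q* = 670.
Since 561 > 450, the floor is binding.
At P = 561: Qd = 2470 - 4·561 = 226 and Qs = 2·561 - 230 = 892.
Surplus = Qs - Qd = 666.
Government expenditure = surplus × support price = 666 × 561 = 373626.

373626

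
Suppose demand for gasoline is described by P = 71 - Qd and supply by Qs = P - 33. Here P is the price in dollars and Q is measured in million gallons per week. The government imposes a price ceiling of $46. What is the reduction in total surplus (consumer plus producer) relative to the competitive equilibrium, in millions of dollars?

36

Rearranging demand gives Qd = 71 - P. Setting quantity demanded equal to quantity supplied, 71 - P = P - 33, gives P* = 52 and Q* = 19.
Since 46 < 52, the ceiling is binding.
At P = 46: Qd = 71 - 46 = 25 and Qs = 46 - 33 = 13.
Quantity traded falls to 13. At Q = 13 the demand price is 71 - 13 = 58 and the supply price is 33 + 13 = 46.
Deadweight loss = ½ · (58 - 46) · (19 - 13) = ½ · 12 · 6 = 36.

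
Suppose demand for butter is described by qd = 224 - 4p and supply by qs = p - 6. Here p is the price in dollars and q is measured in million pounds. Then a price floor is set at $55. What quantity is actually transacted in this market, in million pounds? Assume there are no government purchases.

4

Equilibrium: 224 - 4p = p - 6, so 230 = 5p and p* = 46, q* = 40.
Because the floor (55) lies above the market-clearing price, it is binding.
At p = 55: qd = 224 - 4·55 = 4 and qs = 55 - 6 = 49.
The quantity actually transacted is the short side, demand: 4.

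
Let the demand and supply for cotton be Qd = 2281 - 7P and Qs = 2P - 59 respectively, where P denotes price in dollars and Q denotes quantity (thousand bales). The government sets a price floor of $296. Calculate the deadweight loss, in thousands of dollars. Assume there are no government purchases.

Setting quantity demanded equal to quantity supplied, 2281 - 7P = 2P - 59, gives P* = 260 and Q* = 461.
The floor of 296 is above the equilibrium price 260, so it binds.
At P = 296: Qd = 2281 - 7·296 = 209 and Qs = 2·296 - 59 = 533.
Quantity traded falls to 209. At Q = 209 the demand price is (2281 - 209)/7 = 296 and the supply price is (59 + 209)/2 = 134.
Deadweight loss = ½ · (296 - 134) · (461 - 209) = ½ · 162 · 252 = 20412.

20412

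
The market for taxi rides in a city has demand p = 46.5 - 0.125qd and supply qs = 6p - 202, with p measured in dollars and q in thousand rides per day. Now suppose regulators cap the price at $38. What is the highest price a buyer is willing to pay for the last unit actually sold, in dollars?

Rearranging demand gives qd = 372 - 8p. Equilibrium: 372 - 8p = 6p - 202, so 574 = 14p and p* = 41, q* = 44.
Since 38 < 41, the ceiling is binding.
At p = 38: qd = 372 - 8·38 = 68 and qs = 6·38 - 202 = 26.
Only 26 units reach the market. On the demand curve, the marginal buyer's willingness to pay at q = 26 is (372 - 26)/8 = 43.25.

43.25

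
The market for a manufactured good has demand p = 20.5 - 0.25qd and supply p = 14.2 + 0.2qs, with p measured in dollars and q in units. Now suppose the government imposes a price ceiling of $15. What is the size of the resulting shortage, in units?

Rearranging demand gives qd = 82 - 4p; rearranging supply gives qs = 5p - 71. Without the control the market clears where 82 - 4p = 5p - 71, i.e. p* = 17 and q* = 14.
The ceiling of 15 is below the equilibrium price 17, so it binds.
At p = 15: qd = 82 - 4·15 = 22 and qs = 5·15 - 71 = 4.
Shortage = qd - qs = 22 - 4 = 18.

18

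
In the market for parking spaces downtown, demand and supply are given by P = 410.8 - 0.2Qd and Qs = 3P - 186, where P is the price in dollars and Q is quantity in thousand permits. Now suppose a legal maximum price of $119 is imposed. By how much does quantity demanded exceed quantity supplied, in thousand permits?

Rearranging demand gives Qd = 2054 - 5P. Setting quantity demanded equal to quantity supplied, 2054 - 5P = 3P - 186, gives P* = 280 and Q* = 654.
The ceiling of 119 is below the equilibrium price 280, so it binds.
At P = 119: Qd = 2054 - 5·119 = 1459 and Qs = 3·119 - 186 = 171.
Shortage = Qd - Qs = 1459 - 171 = 1288.

1288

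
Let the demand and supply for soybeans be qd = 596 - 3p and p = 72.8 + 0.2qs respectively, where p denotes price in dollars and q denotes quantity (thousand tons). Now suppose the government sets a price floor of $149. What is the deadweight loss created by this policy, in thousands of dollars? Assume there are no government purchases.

2018.4

Rearranging supply gives qs = 5p - 364. Without the control the market clears where 596 - 3p = 5p - 364, i.e. p* = 120 and q* = 236.
Because the floor (149) lies above the market-clearing price, it is binding.
At p = 149: qd = 596 - 3·149 = 149 and qs = 5·149 - 364 = 381.
Quantity traded falls to 149. At q = 149 the demand price is (596 - 149)/3 = 149 and the supply price is (364 + 149)/5 = 102.6.
Deadweight loss = ½ · (149 - 102.6) · (236 - 149) = ½ · 46.4 · 87 = 2018.4.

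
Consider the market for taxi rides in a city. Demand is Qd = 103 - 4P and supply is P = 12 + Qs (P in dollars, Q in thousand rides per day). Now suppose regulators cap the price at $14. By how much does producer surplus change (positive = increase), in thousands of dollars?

Rearranging supply gives Qs = P - 12. Equilibrium: 103 - 4P = P - 12, so 115 = 5P and P* = 23, Q* = 11.
Because the ceiling (14) lies below the market-clearing price, it is binding.
At P = 14: Qd = 103 - 4·14 = 47 and Qs = 14 - 12 = 2.
Producer surplus without the control is ½ · (23 - 12) · 11 = 60.5.
With the ceiling, producers sell 2 units at 14, so PS = ½ · (14 - 12) · 2 = 2.
Change in producer surplus = 2 - 60.5 = -58.5.

-58.5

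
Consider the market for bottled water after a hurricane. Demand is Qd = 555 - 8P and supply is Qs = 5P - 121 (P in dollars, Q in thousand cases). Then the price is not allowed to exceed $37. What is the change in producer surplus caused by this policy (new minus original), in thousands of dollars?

-1522.5

In a free market, 555 - 8P = 5P - 121 gives the equilibrium P* = 52, Q* = 139.
Because the ceiling (37) lies below the market-clearing price, it is binding.
At P = 37: Qd = 555 - 8·37 = 259 and Qs = 5·37 - 121 = 64.
Producer surplus without the control is ½ · (52 - 24.2) · 139 = 1932.1.
With the ceiling, producers sell 64 units at 37, so PS = ½ · (37 - 24.2) · 64 = 409.6.
Change in producer surplus = 409.6 - 1932.1 = -1522.5.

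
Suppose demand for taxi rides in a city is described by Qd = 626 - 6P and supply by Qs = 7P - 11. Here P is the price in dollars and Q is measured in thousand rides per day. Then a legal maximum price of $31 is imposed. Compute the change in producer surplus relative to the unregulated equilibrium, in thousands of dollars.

-4842

Setting quantity demanded equal to quantity supplied, 626 - 6P = 7P - 11, gives P* = 49 and Q* = 332.
Because the ceiling (31) lies below the market-clearing price, it is binding.
At P = 31: Qd = 626 - 6·31 = 440 and Qs = 7·31 - 11 = 206.
Producer surplus without the control is ½ · (49 - 11/7) · 332 = 55112/7.
With the ceiling, producers sell 206 units at 31, so PS = ½ · (31 - 11/7) · 206 = 21218/7.
Change in producer surplus = 21218/7 - 55112/7 = -4842.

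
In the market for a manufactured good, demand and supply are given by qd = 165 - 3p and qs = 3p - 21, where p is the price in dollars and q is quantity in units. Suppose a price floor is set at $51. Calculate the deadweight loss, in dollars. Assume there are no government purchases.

1200

Without the control the market clears where 165 - 3p = 3p - 21, i.e. p* = 31 and q* = 72.
Since 51 > 31, the floor is binding.
At p = 51: qd = 165 - 3·51 = 12 and qs = 3·51 - 21 = 132.
Quantity traded falls to 12. At q = 12 the demand price is (165 - 12)/3 = 51 and the supply price is (21 + 12)/3 = 11.
Deadweight loss = ½ · (51 - 11) · (72 - 12) = ½ · 40 · 60 = 1200.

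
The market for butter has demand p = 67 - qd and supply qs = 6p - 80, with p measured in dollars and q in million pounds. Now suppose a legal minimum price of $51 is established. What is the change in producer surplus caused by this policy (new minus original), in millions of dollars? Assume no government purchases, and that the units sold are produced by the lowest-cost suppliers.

405

Rearranging demand gives qd = 67 - p. Without the control the market clears where 67 - p = 6p - 80, i.e. p* = 21 and q* = 46.
The floor of 51 is above the equilibrium price 21, so it binds.
At p = 51: qd = 67 - 51 = 16 and qs = 6·51 - 80 = 226.
Producer surplus without the control is ½ · (21 - 40/3) · 46 = 529/3.
With the floor, 16 units are sold at 51. The supply price at q = 16 is 16, so PS = ½ · [(51 - 40/3) + (51 - 16)] · 16 = 1744/3.
Change in producer surplus = 1744/3 - 529/3 = 405.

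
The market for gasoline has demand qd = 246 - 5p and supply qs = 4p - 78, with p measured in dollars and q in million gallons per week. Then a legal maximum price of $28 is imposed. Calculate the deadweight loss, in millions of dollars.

230.4

In a free market, 246 - 5p = 4p - 78 gives the equilibrium p* = 36, q* = 66.
Because the ceiling (28) lies below the market-clearing price, it is binding.
At p = 28: qd = 246 - 5·28 = 106 and qs = 4·28 - 78 = 34.
Quantity traded falls to 34. At q = 34 the demand price is (246 - 34)/5 = 42.4 and the supply price is (78 + 34)/4 = 28.
Deadweight loss = ½ · (42.4 - 28) · (66 - 34) = ½ · 14.4 · 32 = 230.4.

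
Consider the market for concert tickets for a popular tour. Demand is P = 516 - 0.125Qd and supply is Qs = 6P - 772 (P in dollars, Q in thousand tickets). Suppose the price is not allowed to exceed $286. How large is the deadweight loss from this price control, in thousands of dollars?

21504

Rearranging demand gives Qd = 4128 - 8P. In a free market, 4128 - 8P = 6P - 772 gives the equilibrium P* = 350, Q* = 1328.
The ceiling of 286 is below the equilibrium price 350, so it binds.
At P = 286: Qd = 4128 - 8·286 = 1840 and Qs = 6·286 - 772 = 944.
Quantity traded falls to 944. At Q = 944 the demand price is (4128 - 944)/8 = 398 and the supply price is (772 + 944)/6 = 286.
Deadweight loss = ½ · (398 - 286) · (1328 - 944) = ½ · 112 · 384 = 21504.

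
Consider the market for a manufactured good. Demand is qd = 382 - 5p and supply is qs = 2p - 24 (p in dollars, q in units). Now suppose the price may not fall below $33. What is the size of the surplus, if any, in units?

0

Setting quantity demanded equal to quantity supplied, 382 - 5p = 2p - 24, gives p* = 58 and q* = 92.
The floor of 33 is below the equilibrium price 58, so it is not binding; the market clears at p* = 58, q* = 92.
Since the control does not bind, there is no surplus.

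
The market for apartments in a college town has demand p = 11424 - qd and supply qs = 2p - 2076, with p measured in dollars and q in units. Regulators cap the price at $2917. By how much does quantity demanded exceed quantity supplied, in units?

Rearranging demand gives qd = 11424 - p. Setting quantity demanded equal to quantity supplied, 11424 - p = 2p - 2076, gives p* = 4500 and q* = 6924.
Since 2917 < 4500, the ceiling is binding.
At p = 2917: qd = 11424 - 2917 = 8507 and qs = 2·2917 - 2076 = 3758.
Shortage = qd - qs = 8507 - 3758 = 4749.

4749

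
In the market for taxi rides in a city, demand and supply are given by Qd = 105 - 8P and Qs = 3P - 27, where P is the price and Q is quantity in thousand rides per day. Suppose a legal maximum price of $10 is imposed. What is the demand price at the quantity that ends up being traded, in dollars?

12.75

Equilibrium: 105 - 8P = 3P - 27, so 132 = 11P and P* = 12, Q* = 9.
Because the ceiling (10) lies below the market-clearing price, it is binding.
At P = 10: Qd = 105 - 8·10 = 25 and Qs = 3·10 - 27 = 3.
Only 3 units reach the market. On the demand curve, the marginal buyer's willingness to pay at Q = 3 is (105 - 3)/8 = 12.75.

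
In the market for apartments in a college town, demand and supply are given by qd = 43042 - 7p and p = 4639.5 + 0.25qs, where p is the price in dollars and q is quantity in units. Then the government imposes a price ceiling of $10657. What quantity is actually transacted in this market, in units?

3842

Rearranging supply gives qs = 4p - 18558. Equilibrium: 43042 - 7p = 4p - 18558, so 61600 = 11p and p* = 5600, q* = 3842.
The ceiling of 10657 is above the equilibrium price 5600, so it is not binding; the market clears at p* = 5600, q* = 3842.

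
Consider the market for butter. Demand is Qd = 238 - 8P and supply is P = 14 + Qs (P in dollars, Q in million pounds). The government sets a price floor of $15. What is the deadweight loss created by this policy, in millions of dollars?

0

Rearranging supply gives Qs = P - 14. Equilibrium: 238 - 8P = P - 14, so 252 = 9P and P* = 28, Q* = 14.
The floor of 15 is below the equilibrium price 28, so it is not binding; the market clears at P* = 28, Q* = 14.
Since the control does not bind, no trades are prevented and deadweight loss is zero.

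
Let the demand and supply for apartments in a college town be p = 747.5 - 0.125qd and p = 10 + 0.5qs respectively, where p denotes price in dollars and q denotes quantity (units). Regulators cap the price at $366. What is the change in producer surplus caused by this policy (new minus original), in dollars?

-221364

Rearranging demand gives qd = 5980 - 8p; rearranging supply gives qs = 2p - 20. Without the control the market clears where 5980 - 8p = 2p - 20, i.e. p* = 600 and q* = 1180.
The ceiling of 366 is below the equilibrium price 600, so it binds.
At p = 366: qd = 5980 - 8·366 = 3052 and qs = 2·366 - 20 = 712.
Producer surplus without the control is ½ · (600 - 10) · 1180 = 348100.
With the ceiling, producers sell 712 units at 366, so PS = ½ · (366 - 10) · 712 = 126736.
Change in producer surplus = 126736 - 348100 = -221364.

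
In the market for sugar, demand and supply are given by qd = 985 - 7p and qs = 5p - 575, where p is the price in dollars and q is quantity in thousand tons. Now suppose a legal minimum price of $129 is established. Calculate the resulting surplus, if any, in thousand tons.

0

Without the control the market clears where 985 - 7p = 5p - 575, i.e. p* = 130 and q* = 75.
The floor of 129 is below the equilibrium price 130, so it is not binding; the market clears at p* = 130, q* = 75.
Since the control does not bind, there is no surplus.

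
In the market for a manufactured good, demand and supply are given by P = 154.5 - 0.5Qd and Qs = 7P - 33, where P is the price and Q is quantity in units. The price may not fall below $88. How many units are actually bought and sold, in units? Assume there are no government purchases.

133

Rearranging demand gives Qd = 309 - 2P. Setting quantity demanded equal to quantity supplied, 309 - 2P = 7P - 33, gives P* = 38 and Q* = 233.
Because the floor (88) lies above the market-clearing price, it is binding.
At P = 88: Qd = 309 - 2·88 = 133 and Qs = 7·88 - 33 = 583.
The quantity actually transacted is the short side, demand: 133.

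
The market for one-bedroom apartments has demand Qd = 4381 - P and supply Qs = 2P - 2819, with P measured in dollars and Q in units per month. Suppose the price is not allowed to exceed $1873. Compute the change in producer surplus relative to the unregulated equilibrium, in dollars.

Equilibrium: 4381 - P = 2P - 2819, so 7200 = 3P and P* = 2400, Q* = 1981.
Because the ceiling (1873) lies below the market-clearing price, it is binding.
At P = 1873: Qd = 4381 - 1873 = 2508 and Qs = 2·1873 - 2819 = 927.
Producer surplus without the control is ½ · (2400 - 1409.5) · 1981 = 981090.25.
With the ceiling, producers sell 927 units at 1873, so PS = ½ · (1873 - 1409.5) · 927 = 214832.25.
Change in producer surplus = 214832.25 - 981090.25 = -766258.

-766258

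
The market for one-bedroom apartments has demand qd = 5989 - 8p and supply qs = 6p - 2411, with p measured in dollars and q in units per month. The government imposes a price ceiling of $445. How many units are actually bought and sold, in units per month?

Equilibrium: 5989 - 8p = 6p - 2411, so 8400 = 14p and p* = 600, q* = 1189.
The ceiling of 445 is below the equilibrium price 600, so it binds.
At p = 445: qd = 5989 - 8·445 = 2429 and qs = 6·445 - 2411 = 259.
The quantity actually transacted is the short side, supply: 259.

259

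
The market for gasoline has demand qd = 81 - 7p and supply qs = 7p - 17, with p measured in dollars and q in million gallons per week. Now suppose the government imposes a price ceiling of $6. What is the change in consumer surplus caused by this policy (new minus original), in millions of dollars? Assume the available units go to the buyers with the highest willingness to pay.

21.5

Equilibrium: 81 - 7p = 7p - 17, so 98 = 14p and p* = 7, q* = 32.
Because the ceiling (6) lies below the market-clearing price, it is binding.
At p = 6: qd = 81 - 7·6 = 39 and qs = 7·6 - 17 = 25.
Consumer surplus without the control is ½ · (81/7 - 7) · 32 = 512/7.
With the ceiling, 25 units are sold at 6 (assume they go to the highest-value buyers). The demand price at q = 25 is 8, so CS = ½ · [(81/7 - 6) + (8 - 6)] · 25 = 1325/14.
Change in consumer surplus = 1325/14 - 512/7 = 21.5.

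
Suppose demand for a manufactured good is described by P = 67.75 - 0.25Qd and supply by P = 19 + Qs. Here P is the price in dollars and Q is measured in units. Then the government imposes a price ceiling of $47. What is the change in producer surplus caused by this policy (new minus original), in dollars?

Rearranging demand gives Qd = 271 - 4P; rearranging supply gives Qs = P - 19. Without the control the market clears where 271 - 4P = P - 19, i.e. P* = 58 and Q* = 39.
Since 47 < 58, the ceiling is binding.
At P = 47: Qd = 271 - 4·47 = 83 and Qs = 47 - 19 = 28.
Producer surplus without the control is ½ · (58 - 19) · 39 = 760.5.
With the ceiling, producers sell 28 units at 47, so PS = ½ · (47 - 19) · 28 = 392.
Change in producer surplus = 392 - 760.5 = -368.5.

-368.5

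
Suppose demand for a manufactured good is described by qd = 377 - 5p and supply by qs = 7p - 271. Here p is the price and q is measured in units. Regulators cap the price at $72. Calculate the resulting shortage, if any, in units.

0

Setting quantity demanded equal to quantity supplied, 377 - 5p = 7p - 271, gives p* = 54 and q* = 107.
Since 72 is above p* = 54, the ceiling does not bind and the free-market outcome prevails.
Since the control does not bind, there is no shortage.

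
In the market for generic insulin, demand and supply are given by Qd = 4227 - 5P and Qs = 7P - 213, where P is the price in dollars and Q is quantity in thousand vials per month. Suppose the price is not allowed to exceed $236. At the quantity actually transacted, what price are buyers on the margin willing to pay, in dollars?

557.6

Setting quantity demanded equal to quantity supplied, 4227 - 5P = 7P - 213, gives P* = 370 and Q* = 2377.
Because the ceiling (236) lies below the market-clearing price, it is binding.
At P = 236: Qd = 4227 - 5·236 = 3047 and Qs = 7·236 - 213 = 1439.
Only 1439 units reach the market. On the demand curve, the marginal buyer's willingness to pay at Q = 1439 is (4227 - 1439)/5 = 557.6.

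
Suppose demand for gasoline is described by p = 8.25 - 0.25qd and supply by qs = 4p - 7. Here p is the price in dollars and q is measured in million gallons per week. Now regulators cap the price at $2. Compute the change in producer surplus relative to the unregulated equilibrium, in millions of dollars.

-21

Rearranging demand gives qd = 33 - 4p. Equilibrium: 33 - 4p = 4p - 7, so 40 = 8p and p* = 5, q* = 13.
Since 2 < 5, the ceiling is binding.
At p = 2: qd = 33 - 4·2 = 25 and qs = 4·2 - 7 = 1.
Producer surplus without the control is ½ · (5 - 1.75) · 13 = 21.125.
With the ceiling, producers sell 1 units at 2, so PS = ½ · (2 - 1.75) · 1 = 0.125.
Change in producer surplus = 0.125 - 21.125 = -21.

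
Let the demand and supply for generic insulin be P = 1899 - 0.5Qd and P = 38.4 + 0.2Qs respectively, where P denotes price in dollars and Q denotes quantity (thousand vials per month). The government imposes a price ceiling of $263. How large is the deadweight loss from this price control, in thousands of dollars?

Rearranging demand gives Qd = 3798 - 2P; rearranging supply gives Qs = 5P - 192. In a free market, 3798 - 2P = 5P - 192 gives the equilibrium P* = 570, Q* = 2658.
Since 263 < 570, the ceiling is binding.
At P = 263: Qd = 3798 - 2·263 = 3272 and Qs = 5·263 - 192 = 1123.
Quantity traded falls to 1123. At Q = 1123 the demand price is (3798 - 1123)/2 = 1337.5 and the supply price is (192 + 1123)/5 = 263.
Deadweight loss = ½ · (1337.5 - 263) · (2658 - 1123) = ½ · 1074.5 · 1535 = 824678.75.

824678.75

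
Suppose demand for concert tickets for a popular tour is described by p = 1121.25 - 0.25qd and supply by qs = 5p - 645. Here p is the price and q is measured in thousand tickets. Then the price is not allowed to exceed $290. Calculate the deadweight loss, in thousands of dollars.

441000

Rearranging demand gives qd = 4485 - 4p. Without the control the market clears where 4485 - 4p = 5p - 645, i.e. p* = 570 and q* = 2205.
Since 290 < 570, the ceiling is binding.
At p = 290: qd = 4485 - 4·290 = 3325 and qs = 5·290 - 645 = 805.
Quantity traded falls to 805. At q = 805 the demand price is (4485 - 805)/4 = 920 and the supply price is (645 + 805)/5 = 290.
Deadweight loss = ½ · (920 - 290) · (2205 - 805) = ½ · 630 · 1400 = 441000.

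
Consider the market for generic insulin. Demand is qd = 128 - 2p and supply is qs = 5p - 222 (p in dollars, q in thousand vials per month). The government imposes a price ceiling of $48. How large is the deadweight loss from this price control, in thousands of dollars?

In a free market, 128 - 2p = 5p - 222 gives the equilibrium p* = 50, q* = 28.
Since 48 < 50, the ceiling is binding.
At p = 48: qd = 128 - 2·48 = 32 and qs = 5·48 - 222 = 18.
Quantity traded falls to 18. At q = 18 the demand price is (128 - 18)/2 = 55 and the supply price is (222 + 18)/5 = 48.
Deadweight loss = ½ · (55 - 48) · (28 - 18) = ½ · 7 · 10 = 35.

35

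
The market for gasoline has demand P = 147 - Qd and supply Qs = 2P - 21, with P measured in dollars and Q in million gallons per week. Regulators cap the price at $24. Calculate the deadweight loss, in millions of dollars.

3072

Rearranging demand gives Qd = 147 - P. Setting quantity demanded equal to quantity supplied, 147 - P = 2P - 21, gives P* = 56 and Q* = 91.
The ceiling of 24 is below the equilibrium price 56, so it binds.
At P = 24: Qd = 147 - 24 = 123 and Qs = 2·24 - 21 = 27.
Quantity traded falls to 27. At Q = 27 the demand price is 147 - 27 = 120 and the supply price is (21 + 27)/2 = 24.
Deadweight loss = ½ · (120 - 24) · (91 - 27) = ½ · 96 · 64 = 3072.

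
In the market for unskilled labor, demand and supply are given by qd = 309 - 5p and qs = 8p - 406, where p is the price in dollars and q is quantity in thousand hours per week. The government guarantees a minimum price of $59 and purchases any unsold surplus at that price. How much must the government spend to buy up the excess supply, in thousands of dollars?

3068

In a free market, 309 - 5p = 8p - 406 gives the equilibrium p* = 55, q* = 34.
The floor of 59 is above the equilibrium price 55, so it binds.
At p = 59: qd = 309 - 5·59 = 14 and qs = 8·59 - 406 = 66.
Surplus = qs - qd = 52.
Government expenditure = surplus × support price = 52 × 59 = 3068.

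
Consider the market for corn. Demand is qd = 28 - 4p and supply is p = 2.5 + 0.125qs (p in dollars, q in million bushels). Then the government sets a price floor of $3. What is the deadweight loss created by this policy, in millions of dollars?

0

Rearranging supply gives qs = 8p - 20. Without the control the market clears where 28 - 4p = 8p - 20, i.e. p* = 4 and q* = 12.
The floor of 3 is below the equilibrium price 4, so it is not binding; the market clears at p* = 4, q* = 12.
Since the control does not bind, no trades are prevented and deadweight loss is zero.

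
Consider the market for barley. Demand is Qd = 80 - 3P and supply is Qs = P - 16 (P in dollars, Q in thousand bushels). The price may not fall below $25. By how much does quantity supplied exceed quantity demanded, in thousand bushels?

Equilibrium: 80 - 3P = P - 16, so 96 = 4P and P* = 24, Q* = 8.
Because the floor (25) lies above the market-clearing price, it is binding.
At P = 25: Qd = 80 - 3·25 = 5 and Qs = 25 - 16 = 9.
Surplus = Qs - Qd = 9 - 5 = 4.

4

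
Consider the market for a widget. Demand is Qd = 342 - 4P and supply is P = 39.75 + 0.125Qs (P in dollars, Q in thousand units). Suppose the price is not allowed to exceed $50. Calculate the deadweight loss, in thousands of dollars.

Rearranging supply gives Qs = 8P - 318. Equilibrium: 342 - 4P = 8P - 318, so 660 = 12P and P* = 55, Q* = 122.
Since 50 < 55, the ceiling is binding.
At P = 50: Qd = 342 - 4·50 = 142 and Qs = 8·50 - 318 = 82.
Quantity traded falls to 82. At Q = 82 the demand price is (342 - 82)/4 = 65 and the supply price is (318 + 82)/8 = 50.
Deadweight loss = ½ · (65 - 50) · (122 - 82) = ½ · 15 · 40 = 300.

300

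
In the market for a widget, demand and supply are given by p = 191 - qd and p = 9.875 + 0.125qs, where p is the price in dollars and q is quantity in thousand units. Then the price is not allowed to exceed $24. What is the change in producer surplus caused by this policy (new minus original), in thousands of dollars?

Rearranging demand gives qd = 191 - p; rearranging supply gives qs = 8p - 79. Equilibrium: 191 - p = 8p - 79, so 270 = 9p and p* = 30, q* = 161.
Since 24 < 30, the ceiling is binding.
At p = 24: qd = 191 - 24 = 167 and qs = 8·24 - 79 = 113.
Producer surplus without the control is ½ · (30 - 9.875) · 161 = 1620.0625.
With the ceiling, producers sell 113 units at 24, so PS = ½ · (24 - 9.875) · 113 = 798.0625.
Change in producer surplus = 798.0625 - 1620.0625 = -822.

-822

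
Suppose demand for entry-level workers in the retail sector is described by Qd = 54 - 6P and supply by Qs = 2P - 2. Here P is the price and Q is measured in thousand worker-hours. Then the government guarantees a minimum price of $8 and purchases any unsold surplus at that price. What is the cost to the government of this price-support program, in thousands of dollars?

64

In a free market, 54 - 6P = 2P - 2 gives the equilibrium P* = 7, Q* = 12.
Because the floor (8) lies above the market-clearing price, it is binding.
At P = 8: Qd = 54 - 6·8 = 6 and Qs = 2·8 - 2 = 14.
Surplus = Qs - Qd = 8.
Government expenditure = surplus × support price = 8 × 8 = 64.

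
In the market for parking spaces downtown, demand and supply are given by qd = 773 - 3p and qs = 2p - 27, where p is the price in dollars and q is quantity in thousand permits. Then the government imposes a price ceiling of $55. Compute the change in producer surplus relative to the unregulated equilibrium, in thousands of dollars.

-19740

Setting quantity demanded equal to quantity supplied, 773 - 3p = 2p - 27, gives p* = 160 and q* = 293.
Because the ceiling (55) lies below the market-clearing price, it is binding.
At p = 55: qd = 773 - 3·55 = 608 and qs = 2·55 - 27 = 83.
Producer surplus without the control is ½ · (160 - 13.5) · 293 = 21462.25.
With the ceiling, producers sell 83 units at 55, so PS = ½ · (55 - 13.5) · 83 = 1722.25.
Change in producer surplus = 1722.25 - 21462.25 = -19740.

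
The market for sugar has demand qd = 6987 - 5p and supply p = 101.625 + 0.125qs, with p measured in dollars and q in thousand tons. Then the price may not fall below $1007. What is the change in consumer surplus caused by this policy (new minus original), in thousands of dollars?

Rearranging supply gives qs = 8p - 813. Equilibrium: 6987 - 5p = 8p - 813, so 7800 = 13p and p* = 600, q* = 3987.
Since 1007 > 600, the floor is binding.
At p = 1007: qd = 6987 - 5·1007 = 1952 and qs = 8·1007 - 813 = 7243.
Consumer surplus without the control is ½ · (1397.4 - 600) · 3987 = 1589616.9.
With the floor, consumers buy 1952 units at 1007, so CS = ½ · (1397.4 - 1007) · 1952 = 381030.4.
Change in consumer surplus = 381030.4 - 1589616.9 = -1208586.5.

-1208586.5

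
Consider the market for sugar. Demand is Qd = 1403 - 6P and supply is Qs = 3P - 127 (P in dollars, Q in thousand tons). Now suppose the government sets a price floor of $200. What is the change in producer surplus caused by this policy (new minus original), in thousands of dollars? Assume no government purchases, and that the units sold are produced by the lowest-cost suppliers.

Without the control the market clears where 1403 - 6P = 3P - 127, i.e. P* = 170 and Q* = 383.
The floor of 200 is above the equilibrium price 170, so it binds.
At P = 200: Qd = 1403 - 6·200 = 203 and Qs = 3·200 - 127 = 473.
Producer surplus without the control is ½ · (170 - 127/3) · 383 = 146689/6.
With the floor, 203 units are sold at 200. The supply price at Q = 203 is 110, so PS = ½ · [(200 - 127/3) + (200 - 110)] · 203 = 150829/6.
Change in producer surplus = 150829/6 - 146689/6 = 690.

690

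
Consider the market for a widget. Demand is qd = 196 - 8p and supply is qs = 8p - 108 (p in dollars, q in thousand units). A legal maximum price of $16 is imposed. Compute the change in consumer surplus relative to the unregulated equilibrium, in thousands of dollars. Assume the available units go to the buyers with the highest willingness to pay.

Without the control the market clears where 196 - 8p = 8p - 108, i.e. p* = 19 and q* = 44.
The ceiling of 16 is below the equilibrium price 19, so it binds.
At p = 16: qd = 196 - 8·16 = 68 and qs = 8·16 - 108 = 20.
Consumer surplus without the control is ½ · (24.5 - 19) · 44 = 121.
With the ceiling, 20 units are sold at 16 (assume they go to the highest-value buyers). The demand price at q = 20 is 22, so CS = ½ · [(24.5 - 16) + (22 - 16)] · 20 = 145.
Change in consumer surplus = 145 - 121 = 24.

24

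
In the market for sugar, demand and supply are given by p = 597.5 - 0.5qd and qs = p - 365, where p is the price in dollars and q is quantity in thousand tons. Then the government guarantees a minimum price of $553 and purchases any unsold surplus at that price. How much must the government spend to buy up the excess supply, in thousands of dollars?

Rearranging demand gives qd = 1195 - 2p. Equilibrium: 1195 - 2p = p - 365, so 1560 = 3p and p* = 520, q* = 155.
The floor of 553 is above the equilibrium price 520, so it binds.
At p = 553: qd = 1195 - 2·553 = 89 and qs = 553 - 365 = 188.
Surplus = qs - qd = 99.
Government expenditure = surplus × support price = 99 × 553 = 54747.

54747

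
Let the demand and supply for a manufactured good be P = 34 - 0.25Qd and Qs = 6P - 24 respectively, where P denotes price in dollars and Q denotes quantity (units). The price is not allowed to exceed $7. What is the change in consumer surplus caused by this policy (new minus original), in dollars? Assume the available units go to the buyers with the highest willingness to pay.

-202.5

Rearranging demand gives Qd = 136 - 4P. Without the control the market clears where 136 - 4P = 6P - 24, i.e. P* = 16 and Q* = 72.
The ceiling of 7 is below the equilibrium price 16, so it binds.
At P = 7: Qd = 136 - 4·7 = 108 and Qs = 6·7 - 24 = 18.
Consumer surplus without the control is ½ · (34 - 16) · 72 = 648.
With the ceiling, 18 units are sold at 7 (assume they go to the highest-value buyers). The demand price at Q = 18 is 29.5, so CS = ½ · [(34 - 7) + (29.5 - 7)] · 18 = 445.5.
Change in consumer surplus = 445.5 - 648 = -202.5.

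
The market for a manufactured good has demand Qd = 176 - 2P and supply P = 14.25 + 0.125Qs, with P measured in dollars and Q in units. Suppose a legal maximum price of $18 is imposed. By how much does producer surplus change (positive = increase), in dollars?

Rearranging supply gives Qs = 8P - 114. In a free market, 176 - 2P = 8P - 114 gives the equilibrium P* = 29, Q* = 118.
Because the ceiling (18) lies below the market-clearing price, it is binding.
At P = 18: Qd = 176 - 2·18 = 140 and Qs = 8·18 - 114 = 30.
Producer surplus without the control is ½ · (29 - 14.25) · 118 = 870.25.
With the ceiling, producers sell 30 units at 18, so PS = ½ · (18 - 14.25) · 30 = 56.25.
Change in producer surplus = 56.25 - 870.25 = -814.

-814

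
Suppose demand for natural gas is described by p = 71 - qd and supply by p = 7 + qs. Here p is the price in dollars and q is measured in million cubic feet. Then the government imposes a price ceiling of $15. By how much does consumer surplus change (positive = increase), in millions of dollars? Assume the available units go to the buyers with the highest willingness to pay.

-96

Rearranging demand gives qd = 71 - p; rearranging supply gives qs = p - 7. In a free market, 71 - p = p - 7 gives the equilibrium p* = 39, q* = 32.
The ceiling of 15 is below the equilibrium price 39, so it binds.
At p = 15: qd = 71 - 15 = 56 and qs = 15 - 7 = 8.
Consumer surplus without the control is ½ · (71 - 39) · 32 = 512.
With the ceiling, 8 units are sold at 15 (assume they go to the highest-value buyers). The demand price at q = 8 is 63, so CS = ½ · [(71 - 15) + (63 - 15)] · 8 = 416.
Change in consumer surplus = 416 - 512 = -96.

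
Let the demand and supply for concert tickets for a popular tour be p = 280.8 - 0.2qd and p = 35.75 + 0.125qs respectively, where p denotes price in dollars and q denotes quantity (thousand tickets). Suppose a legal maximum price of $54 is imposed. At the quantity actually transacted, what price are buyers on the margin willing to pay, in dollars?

Rearranging demand gives qd = 1404 - 5p; rearranging supply gives qs = 8p - 286. Setting quantity demanded equal to quantity supplied, 1404 - 5p = 8p - 286, gives p* = 130 and q* = 754.
The ceiling of 54 is below the equilibrium price 130, so it binds.
At p = 54: qd = 1404 - 5·54 = 1134 and qs = 8·54 - 286 = 146.
Only 146 units reach the market. On the demand curve, the marginal buyer's willingness to pay at q = 146 is (1404 - 146)/5 = 251.6.

251.6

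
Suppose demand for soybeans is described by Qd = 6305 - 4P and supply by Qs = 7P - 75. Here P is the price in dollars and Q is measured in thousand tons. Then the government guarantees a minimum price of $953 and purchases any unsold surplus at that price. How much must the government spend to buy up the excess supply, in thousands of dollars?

Setting quantity demanded equal to quantity supplied, 6305 - 4P = 7P - 75, gives P* = 580 and Q* = 3985.
Since 953 > 580, the floor is binding.
At P = 953: Qd = 6305 - 4·953 = 2493 and Qs = 7·953 - 75 = 6596.
Surplus = Qs - Qd = 4103.
Government expenditure = surplus × support price = 4103 × 953 = 3910159.

3910159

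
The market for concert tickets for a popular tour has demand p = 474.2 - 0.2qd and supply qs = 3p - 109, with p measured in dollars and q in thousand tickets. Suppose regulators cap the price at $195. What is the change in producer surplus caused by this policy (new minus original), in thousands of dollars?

Rearranging demand gives qd = 2371 - 5p. Setting quantity demanded equal to quantity supplied, 2371 - 5p = 3p - 109, gives p* = 310 and q* = 821.
Because the ceiling (195) lies below the market-clearing price, it is binding.
At p = 195: qd = 2371 - 5·195 = 1396 and qs = 3·195 - 109 = 476.
Producer surplus without the control is ½ · (310 - 109/3) · 821 = 674041/6.
With the ceiling, producers sell 476 units at 195, so PS = ½ · (195 - 109/3) · 476 = 113288/3.
Change in producer surplus = 113288/3 - 674041/6 = -74577.5.

-74577.5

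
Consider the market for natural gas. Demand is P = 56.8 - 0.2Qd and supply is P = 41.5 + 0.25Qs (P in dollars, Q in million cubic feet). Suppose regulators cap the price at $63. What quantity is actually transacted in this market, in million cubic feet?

34

Rearranging demand gives Qd = 284 - 5P; rearranging supply gives Qs = 4P - 166. In a free market, 284 - 5P = 4P - 166 gives the equilibrium P* = 50, Q* = 34.
The ceiling of 63 is above the equilibrium price 50, so it is not binding; the market clears at P* = 50, Q* = 34.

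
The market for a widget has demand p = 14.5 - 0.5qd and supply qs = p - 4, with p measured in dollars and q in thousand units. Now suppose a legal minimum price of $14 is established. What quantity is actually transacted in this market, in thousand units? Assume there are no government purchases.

1

Rearranging demand gives qd = 29 - 2p. In a free market, 29 - 2p = p - 4 gives the equilibrium p* = 11, q* = 7.
The floor of 14 is above the equilibrium price 11, so it binds.
At p = 14: qd = 29 - 2·14 = 1 and qs = 14 - 4 = 10.
The quantity actually transacted is the short side, demand: 1.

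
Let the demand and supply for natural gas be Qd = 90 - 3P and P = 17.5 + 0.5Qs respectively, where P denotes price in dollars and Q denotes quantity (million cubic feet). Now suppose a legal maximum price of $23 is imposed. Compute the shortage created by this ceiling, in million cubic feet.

Rearranging supply gives Qs = 2P - 35. In a free market, 90 - 3P = 2P - 35 gives the equilibrium P* = 25, Q* = 15.
The ceiling of 23 is below the equilibrium price 25, so it binds.
At P = 23: Qd = 90 - 3·23 = 21 and Qs = 2·23 - 35 = 11.
Shortage = Qd - Qs = 21 - 11 = 10.

10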